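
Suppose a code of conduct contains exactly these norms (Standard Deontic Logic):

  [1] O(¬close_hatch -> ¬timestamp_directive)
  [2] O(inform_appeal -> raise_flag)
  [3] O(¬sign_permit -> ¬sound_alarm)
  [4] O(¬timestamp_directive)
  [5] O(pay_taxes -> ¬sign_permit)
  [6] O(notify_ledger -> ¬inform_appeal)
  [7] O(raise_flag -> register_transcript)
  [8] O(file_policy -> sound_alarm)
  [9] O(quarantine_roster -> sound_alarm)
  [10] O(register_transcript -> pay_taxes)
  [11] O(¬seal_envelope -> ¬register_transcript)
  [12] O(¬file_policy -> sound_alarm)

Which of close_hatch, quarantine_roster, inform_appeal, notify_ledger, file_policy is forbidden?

inform_appeal

Premises 12 and 8 cover both cases: O(¬file_policy -> sound_alarm) and O(file_policy -> sound_alarm). Since ¬file_policy ∨ file_policy is a tautology, O(sound_alarm) follows.
Premise 3 is O(¬sign_permit -> ¬sound_alarm); contrapositively O(sound_alarm -> sign_permit). Since O(sound_alarm) holds, K gives O(sign_permit).
The contrapositive of premise 5 (O(pay_taxes -> ¬sign_permit)) is O(sign_permit -> ¬pay_taxes), and O(sign_permit) is already established, so O(¬pay_taxes).
Premise 10, O(register_transcript -> pay_taxes), contraposes to O(¬pay_taxes -> ¬register_transcript); with O(¬pay_taxes) we get O(¬register_transcript).
Premise 7, O(raise_flag -> register_transcript), contraposes to O(¬register_transcript -> ¬raise_flag); with O(¬register_transcript) we get O(¬raise_flag).
Premise 2, O(inform_appeal -> raise_flag), contraposes to O(¬raise_flag -> ¬inform_appeal); with O(¬raise_flag) we get O(¬inform_appeal).
So O(¬inform_appeal) holds, i.e. inform_appeal is forbidden. None of the other listed options is forbidden under the premises.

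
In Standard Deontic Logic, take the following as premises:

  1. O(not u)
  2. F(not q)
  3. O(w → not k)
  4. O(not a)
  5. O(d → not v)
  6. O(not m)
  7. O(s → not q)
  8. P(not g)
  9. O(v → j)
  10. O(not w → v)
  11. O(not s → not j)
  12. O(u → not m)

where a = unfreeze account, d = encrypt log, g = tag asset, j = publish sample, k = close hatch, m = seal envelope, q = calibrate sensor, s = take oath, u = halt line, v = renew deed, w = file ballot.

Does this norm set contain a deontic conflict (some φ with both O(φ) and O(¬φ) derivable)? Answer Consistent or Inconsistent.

Consistent

Premise 12 is O(u → not m); even if O(not m) held, inferring O(u) would be affirming the consequent — invalid.
So O(u) is not derivable, and the apparent clash with O(not u) does not arise.
A world satisfying every obligation exists (e.g. a=false, d=false, g=false, j=false, k=false, m=false, q=true, s=false, u=false, v=false, w=true); no atom is both obligatory and forbidden, so the set is consistent.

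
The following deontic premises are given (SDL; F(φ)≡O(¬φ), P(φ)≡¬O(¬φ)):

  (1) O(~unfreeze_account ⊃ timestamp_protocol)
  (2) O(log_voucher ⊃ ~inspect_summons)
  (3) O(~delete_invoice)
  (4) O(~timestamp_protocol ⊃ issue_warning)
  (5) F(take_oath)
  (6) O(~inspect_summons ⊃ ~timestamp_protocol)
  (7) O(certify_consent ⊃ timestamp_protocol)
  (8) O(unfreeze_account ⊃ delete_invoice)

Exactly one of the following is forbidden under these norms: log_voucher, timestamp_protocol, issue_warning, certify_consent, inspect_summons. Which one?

Premise 3 states O(~delete_invoice) outright.
Premise 8, O(unfreeze_account ⊃ delete_invoice), contraposes to O(~delete_invoice ⊃ ~unfreeze_account); with O(~delete_invoice) we get O(~unfreeze_account).
With premise 1, O(~unfreeze_account ⊃ timestamp_protocol), the K-axiom yields O(timestamp_protocol).
Premise 6, O(~inspect_summons ⊃ ~timestamp_protocol), contraposes to O(timestamp_protocol ⊃ inspect_summons); with O(timestamp_protocol) we get O(inspect_summons).
Premise 2, O(log_voucher ⊃ ~inspect_summons), contraposes to O(inspect_summons ⊃ ~log_voucher); with O(inspect_summons) we get O(~log_voucher).
So O(~log_voucher) holds, i.e. log_voucher is forbidden. None of the other listed options is forbidden under the premises.

log_voucher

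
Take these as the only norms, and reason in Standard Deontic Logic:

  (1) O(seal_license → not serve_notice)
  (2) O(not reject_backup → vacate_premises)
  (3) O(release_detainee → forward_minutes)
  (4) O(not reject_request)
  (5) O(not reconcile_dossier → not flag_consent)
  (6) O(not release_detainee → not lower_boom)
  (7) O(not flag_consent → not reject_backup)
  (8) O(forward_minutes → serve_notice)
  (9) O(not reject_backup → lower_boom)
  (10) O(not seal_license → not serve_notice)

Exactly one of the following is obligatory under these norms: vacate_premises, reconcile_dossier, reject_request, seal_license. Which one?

reconcile_dossier

Premises 1 and 10 cover both cases: O(seal_license → not serve_notice) and O(not seal_license → not serve_notice). Since seal_license ∨ not seal_license is a tautology, O(not serve_notice) follows.
Premise 8, O(forward_minutes → serve_notice), contraposes to O(not serve_notice → not forward_minutes); with O(not serve_notice) we get O(not forward_minutes).
Premise 3 is O(release_detainee → forward_minutes); contrapositively O(not forward_minutes → not release_detainee). Since O(not forward_minutes) holds, K gives O(not release_detainee).
From O(not release_detainee) and premise 6, O(not release_detainee → not lower_boom), we obtain O(not lower_boom).
Premise 9 is O(not reject_backup → lower_boom); contrapositively O(not lower_boom → reject_backup). Since O(not lower_boom) holds, K gives O(reject_backup).
Premise 7 is O(not flag_consent → not reject_backup); contrapositively O(reject_backup → flag_consent). Since O(reject_backup) holds, K gives O(flag_consent).
Premise 5, O(not reconcile_dossier → not flag_consent), contraposes to O(flag_consent → reconcile_dossier); with O(flag_consent) we get O(reconcile_dossier).
So O(reconcile_dossier) holds — reconcile_dossier is obligatory. None of the other listed options is made obligatory by any chain of premises.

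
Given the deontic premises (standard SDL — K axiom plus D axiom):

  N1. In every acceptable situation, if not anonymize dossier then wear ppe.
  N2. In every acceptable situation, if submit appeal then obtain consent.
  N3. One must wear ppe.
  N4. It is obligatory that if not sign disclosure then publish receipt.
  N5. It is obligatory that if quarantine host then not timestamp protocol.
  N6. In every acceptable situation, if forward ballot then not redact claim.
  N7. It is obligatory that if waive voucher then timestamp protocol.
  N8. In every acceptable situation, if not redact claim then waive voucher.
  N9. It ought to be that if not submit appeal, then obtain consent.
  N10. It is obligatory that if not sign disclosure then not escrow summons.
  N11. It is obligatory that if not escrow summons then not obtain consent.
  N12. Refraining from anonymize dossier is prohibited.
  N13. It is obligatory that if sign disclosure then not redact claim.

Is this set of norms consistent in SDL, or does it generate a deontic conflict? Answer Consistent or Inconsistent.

Premise 1 is O(¬anonymize_dossier → wear_ppe); even if O(wear_ppe) held, inferring O(¬anonymize_dossier) would be affirming the consequent — invalid.
So O(¬anonymize_dossier) is not derivable, and the apparent clash with O(anonymize_dossier) does not arise.
A world satisfying every obligation exists (e.g. anonymize_dossier=true, escrow_summons=true, forward_ballot=false, obtain_consent=true, publish_receipt=false, quarantine_host=false, redact_claim=false, sign_disclosure=true, submit_appeal=false, timestamp_protocol=true, waive_voucher=true, wear_ppe=true); no atom is both obligatory and forbidden, so the set is consistent.

Consistent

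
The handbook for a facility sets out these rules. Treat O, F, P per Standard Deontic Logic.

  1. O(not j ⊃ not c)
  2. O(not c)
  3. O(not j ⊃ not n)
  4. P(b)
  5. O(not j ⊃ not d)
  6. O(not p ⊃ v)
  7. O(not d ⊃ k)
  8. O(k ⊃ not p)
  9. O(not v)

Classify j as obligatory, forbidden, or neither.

From premise 9 we have O(not v).
The contrapositive of premise 6 (O(not p ⊃ v)) is O(not v ⊃ p), and O(not v) is already established, so O(p).
The contrapositive of premise 8 (O(k ⊃ not p)) is O(p ⊃ not k), and O(p) is already established, so O(not k).
Premise 7, O(not d ⊃ k), contraposes to O(not k ⊃ d); with O(not k) we get O(d).
Premise 5, O(not j ⊃ not d), contraposes to O(d ⊃ j); with O(d) we get O(j).
Premises 1, 2, 3, 4 do not contribute to this derivation.
Hence j is obligatory.

Obligatory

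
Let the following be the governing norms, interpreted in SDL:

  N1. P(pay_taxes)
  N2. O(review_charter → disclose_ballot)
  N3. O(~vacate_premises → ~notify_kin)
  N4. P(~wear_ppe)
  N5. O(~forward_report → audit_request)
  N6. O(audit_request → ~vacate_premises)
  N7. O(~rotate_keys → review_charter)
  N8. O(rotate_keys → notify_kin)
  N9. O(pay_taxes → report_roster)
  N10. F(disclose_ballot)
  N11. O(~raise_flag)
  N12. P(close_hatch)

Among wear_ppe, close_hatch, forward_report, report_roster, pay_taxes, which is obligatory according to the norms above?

Premise 10, F(disclose_ballot), is equivalent to O(~disclose_ballot).
Premise 2 is O(review_charter → disclose_ballot); contrapositively O(~disclose_ballot → ~review_charter). Since O(~disclose_ballot) holds, K gives O(~review_charter).
The contrapositive of premise 7 (O(~rotate_keys → review_charter)) is O(~review_charter → rotate_keys), and O(~review_charter) is already established, so O(rotate_keys).
With premise 8, O(rotate_keys → notify_kin), the K-axiom yields O(notify_kin).
The contrapositive of premise 3 (O(~vacate_premises → ~notify_kin)) is O(notify_kin → vacate_premises), and O(notify_kin) is already established, so O(vacate_premises).
Premise 6, O(audit_request → ~vacate_premises), contraposes to O(vacate_premises → ~audit_request); with O(vacate_premises) we get O(~audit_request).
Premise 5 is O(~forward_report → audit_request); contrapositively O(~audit_request → forward_report). Since O(~audit_request) holds, K gives O(forward_report).
So O(forward_report) holds — forward_report is obligatory. None of the other listed options is made obligatory by any chain of premises.

forward_report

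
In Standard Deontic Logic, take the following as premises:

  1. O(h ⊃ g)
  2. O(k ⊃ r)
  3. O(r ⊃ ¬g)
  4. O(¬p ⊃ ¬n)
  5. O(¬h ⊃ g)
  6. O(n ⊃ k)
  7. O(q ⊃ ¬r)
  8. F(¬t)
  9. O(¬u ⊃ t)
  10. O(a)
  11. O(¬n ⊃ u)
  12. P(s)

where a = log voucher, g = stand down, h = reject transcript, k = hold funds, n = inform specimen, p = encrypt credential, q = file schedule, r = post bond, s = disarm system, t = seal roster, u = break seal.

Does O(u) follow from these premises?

Yes

Premises 1 and 5 are O(h ⊃ g) and O(¬h ⊃ g); every ideal world satisfies h or ¬h, so in either case g holds — hence O(g).
Premise 3, O(r ⊃ ¬g), contraposes to O(g ⊃ ¬r); with O(g) we get O(¬r).
Premise 2, O(k ⊃ r), contraposes to O(¬r ⊃ ¬k); with O(¬r) we get O(¬k).
The contrapositive of premise 6 (O(n ⊃ k)) is O(¬k ⊃ ¬n), and O(¬k) is already established, so O(¬n).
With premise 11, O(¬n ⊃ u), the K-axiom yields O(u).
Premises 4, 7, 8, 9, 10, 12 do not contribute to this derivation.
So O(u) follows.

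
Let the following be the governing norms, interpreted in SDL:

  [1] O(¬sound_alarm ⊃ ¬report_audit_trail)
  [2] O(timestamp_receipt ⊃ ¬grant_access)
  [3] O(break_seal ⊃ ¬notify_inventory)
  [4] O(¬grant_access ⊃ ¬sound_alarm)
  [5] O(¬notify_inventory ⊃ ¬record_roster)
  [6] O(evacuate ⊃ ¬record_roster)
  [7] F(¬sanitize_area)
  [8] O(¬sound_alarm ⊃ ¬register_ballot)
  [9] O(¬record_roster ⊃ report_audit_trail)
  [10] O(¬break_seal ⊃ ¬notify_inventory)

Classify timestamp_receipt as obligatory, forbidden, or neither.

Forbidden

Premises 3 and 10 are O(break_seal ⊃ ¬notify_inventory) and O(¬break_seal ⊃ ¬notify_inventory); every ideal world satisfies break_seal or ¬break_seal, so in either case ¬notify_inventory holds — hence O(¬notify_inventory).
From O(¬notify_inventory) and premise 5, O(¬notify_inventory ⊃ ¬record_roster), we obtain O(¬record_roster).
From O(¬record_roster) and premise 9, O(¬record_roster ⊃ report_audit_trail), we obtain O(report_audit_trail).
Premise 1 is O(¬sound_alarm ⊃ ¬report_audit_trail); contrapositively O(report_audit_trail ⊃ sound_alarm). Since O(report_audit_trail) holds, K gives O(sound_alarm).
The contrapositive of premise 4 (O(¬grant_access ⊃ ¬sound_alarm)) is O(sound_alarm ⊃ grant_access), and O(sound_alarm) is already established, so O(grant_access).
Premise 2, O(timestamp_receipt ⊃ ¬grant_access), contraposes to O(grant_access ⊃ ¬timestamp_receipt); with O(grant_access) we get O(¬timestamp_receipt).
Premises 6, 7, 8 do not contribute to this derivation.
Thus O(¬timestamp_receipt), which is F(timestamp_receipt): timestamp_receipt is forbidden.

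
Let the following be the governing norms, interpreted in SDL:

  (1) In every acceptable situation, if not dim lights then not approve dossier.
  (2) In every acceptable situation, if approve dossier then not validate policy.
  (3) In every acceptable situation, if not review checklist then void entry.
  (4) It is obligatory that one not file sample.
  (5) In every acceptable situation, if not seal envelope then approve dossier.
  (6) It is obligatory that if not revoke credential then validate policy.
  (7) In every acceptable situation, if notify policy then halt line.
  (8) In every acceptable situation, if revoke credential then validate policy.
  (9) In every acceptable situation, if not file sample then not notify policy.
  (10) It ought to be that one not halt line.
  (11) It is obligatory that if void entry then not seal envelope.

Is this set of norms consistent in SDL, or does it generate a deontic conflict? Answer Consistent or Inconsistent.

Consistent

Premise 7 is O(notify_policy → halt_line), but O(notify_policy) is not derivable from the premises, so it does not yield O(halt_line).
So O(halt_line) is not derivable, and the apparent clash with O(¬halt_line) does not arise.
A world satisfying every obligation exists (e.g. approve_dossier=false, dim_lights=false, file_sample=false, halt_line=false, notify_policy=false, review_checklist=true, revoke_credential=false, seal_envelope=true, validate_policy=true, void_entry=false); no atom is both obligatory and forbidden, so the set is consistent.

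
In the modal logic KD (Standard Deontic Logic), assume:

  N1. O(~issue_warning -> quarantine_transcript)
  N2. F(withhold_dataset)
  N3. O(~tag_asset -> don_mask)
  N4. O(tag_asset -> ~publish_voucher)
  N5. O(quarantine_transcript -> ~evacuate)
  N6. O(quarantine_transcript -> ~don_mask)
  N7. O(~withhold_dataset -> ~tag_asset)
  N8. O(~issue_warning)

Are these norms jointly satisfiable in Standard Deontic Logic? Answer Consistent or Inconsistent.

F(withhold_dataset) at premise 2 means O(~withhold_dataset).
Applying K to premise 7 (O(~withhold_dataset -> ~tag_asset)) and O(~withhold_dataset) yields O(~tag_asset).
Premise 3 is O(~tag_asset -> don_mask); since O(~tag_asset), deontic closure gives O(don_mask).
The contrapositive of premise 6 (O(quarantine_transcript -> ~don_mask)) is O(don_mask -> ~quarantine_transcript), and O(don_mask) is already established, so O(~quarantine_transcript).
The contrapositive of premise 1 (O(~issue_warning -> quarantine_transcript)) is O(~quarantine_transcript -> issue_warning), and O(~quarantine_transcript) is already established, so O(issue_warning).
Yet premise 8 states O(~issue_warning).
We now have both O(issue_warning) and O(~issue_warning) — issue_warning is simultaneously obligatory and forbidden, violating the D-axiom.

Inconsistent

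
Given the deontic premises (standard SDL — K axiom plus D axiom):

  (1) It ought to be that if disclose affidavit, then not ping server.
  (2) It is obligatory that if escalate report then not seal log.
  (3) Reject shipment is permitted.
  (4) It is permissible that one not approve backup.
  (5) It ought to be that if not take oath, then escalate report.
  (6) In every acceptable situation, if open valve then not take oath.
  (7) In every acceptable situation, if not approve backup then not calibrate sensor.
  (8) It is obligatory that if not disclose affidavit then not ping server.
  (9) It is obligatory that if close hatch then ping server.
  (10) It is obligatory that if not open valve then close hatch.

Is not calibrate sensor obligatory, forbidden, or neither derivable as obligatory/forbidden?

Premise 7 is O(¬approve_backup → ¬calibrate_sensor), but O(¬approve_backup) is not derivable from the premises (the permission P(¬approve_backup) asserts only ¬O(approve_backup), not O(¬approve_backup)), so it does not yield O(¬calibrate_sensor).
No premise or chain of K-axiom applications forces O(¬calibrate_sensor), and none forces O(calibrate_sensor). So ¬calibrate_sensor is neither obligatory nor forbidden under these norms.

Neither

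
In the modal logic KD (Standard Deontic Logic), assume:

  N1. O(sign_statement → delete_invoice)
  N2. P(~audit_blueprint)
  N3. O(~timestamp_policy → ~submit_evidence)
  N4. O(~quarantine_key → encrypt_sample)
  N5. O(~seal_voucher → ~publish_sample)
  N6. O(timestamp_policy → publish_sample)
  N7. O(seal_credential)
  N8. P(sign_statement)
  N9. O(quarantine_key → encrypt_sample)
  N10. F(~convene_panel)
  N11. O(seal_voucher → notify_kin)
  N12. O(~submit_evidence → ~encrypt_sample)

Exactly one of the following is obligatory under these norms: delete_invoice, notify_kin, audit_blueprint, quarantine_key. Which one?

Premises 9 and 4 are O(quarantine_key → encrypt_sample) and O(~quarantine_key → encrypt_sample); every ideal world satisfies quarantine_key or ~quarantine_key, so in either case encrypt_sample holds — hence O(encrypt_sample).
The contrapositive of premise 12 (O(~submit_evidence → ~encrypt_sample)) is O(encrypt_sample → submit_evidence), and O(encrypt_sample) is already established, so O(submit_evidence).
Premise 3 is O(~timestamp_policy → ~submit_evidence); contrapositively O(submit_evidence → timestamp_policy). Since O(submit_evidence) holds, K gives O(timestamp_policy).
Applying K to premise 6 (O(timestamp_policy → publish_sample)) and O(timestamp_policy) yields O(publish_sample).
Premise 5, O(~seal_voucher → ~publish_sample), contraposes to O(publish_sample → seal_voucher); with O(publish_sample) we get O(seal_voucher).
Applying K to premise 11 (O(seal_voucher → notify_kin)) and O(seal_voucher) yields O(notify_kin).
So O(notify_kin) holds — notify_kin is obligatory. None of the other listed options is made obligatory by any chain of premises.

notify_kin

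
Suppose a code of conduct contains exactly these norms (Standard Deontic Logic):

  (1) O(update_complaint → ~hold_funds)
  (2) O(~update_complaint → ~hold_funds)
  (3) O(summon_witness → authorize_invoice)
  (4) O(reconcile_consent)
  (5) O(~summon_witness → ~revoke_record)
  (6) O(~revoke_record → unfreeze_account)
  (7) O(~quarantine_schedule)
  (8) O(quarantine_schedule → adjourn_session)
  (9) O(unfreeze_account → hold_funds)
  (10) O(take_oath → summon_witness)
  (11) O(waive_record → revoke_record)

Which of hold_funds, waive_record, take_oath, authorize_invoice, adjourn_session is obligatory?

Premises 1 and 2 are O(update_complaint → ~hold_funds) and O(~update_complaint → ~hold_funds); every ideal world satisfies update_complaint or ~update_complaint, so in either case ~hold_funds holds — hence O(~hold_funds).
Premise 9, O(unfreeze_account → hold_funds), contraposes to O(~hold_funds → ~unfreeze_account); with O(~hold_funds) we get O(~unfreeze_account).
The contrapositive of premise 6 (O(~revoke_record → unfreeze_account)) is O(~unfreeze_account → revoke_record), and O(~unfreeze_account) is already established, so O(revoke_record).
Premise 5, O(~summon_witness → ~revoke_record), contraposes to O(revoke_record → summon_witness); with O(revoke_record) we get O(summon_witness).
From O(summon_witness) and premise 3, O(summon_witness → authorize_invoice), we obtain O(authorize_invoice).
So O(authorize_invoice) holds — authorize_invoice is obligatory. None of the other listed options is made obligatory by any chain of premises.

authorize_invoice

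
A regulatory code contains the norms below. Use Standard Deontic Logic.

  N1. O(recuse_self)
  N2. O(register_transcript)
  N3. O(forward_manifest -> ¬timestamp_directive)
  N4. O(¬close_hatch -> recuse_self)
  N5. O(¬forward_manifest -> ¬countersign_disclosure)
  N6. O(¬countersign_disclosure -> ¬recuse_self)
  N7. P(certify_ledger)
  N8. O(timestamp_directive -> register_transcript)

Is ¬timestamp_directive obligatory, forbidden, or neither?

Premise 1 gives O(recuse_self).
Premise 6 is O(¬countersign_disclosure -> ¬recuse_self); contrapositively O(recuse_self -> countersign_disclosure). Since O(recuse_self) holds, K gives O(countersign_disclosure).
The contrapositive of premise 5 (O(¬forward_manifest -> ¬countersign_disclosure)) is O(countersign_disclosure -> forward_manifest), and O(countersign_disclosure) is already established, so O(forward_manifest).
Premise 3 is O(forward_manifest -> ¬timestamp_directive); since O(forward_manifest), deontic closure gives O(¬timestamp_directive).
Premises 2, 4, 7, 8 do not contribute to this derivation.
Hence ¬timestamp_directive is obligatory.

Obligatory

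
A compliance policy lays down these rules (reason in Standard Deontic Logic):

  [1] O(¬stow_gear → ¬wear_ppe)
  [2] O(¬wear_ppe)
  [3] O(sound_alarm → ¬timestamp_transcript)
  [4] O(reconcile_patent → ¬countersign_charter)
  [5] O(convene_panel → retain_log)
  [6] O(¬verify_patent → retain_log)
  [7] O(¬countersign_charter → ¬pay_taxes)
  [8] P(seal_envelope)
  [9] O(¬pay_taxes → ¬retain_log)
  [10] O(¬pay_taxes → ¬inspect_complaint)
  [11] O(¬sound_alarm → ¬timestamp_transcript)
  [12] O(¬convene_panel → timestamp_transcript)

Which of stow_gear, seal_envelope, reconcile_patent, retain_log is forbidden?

reconcile_patent

Premises 3 and 11 cover both cases: O(sound_alarm → ¬timestamp_transcript) and O(¬sound_alarm → ¬timestamp_transcript). Since sound_alarm ∨ ¬sound_alarm is a tautology, O(¬timestamp_transcript) follows.
Premise 12, O(¬convene_panel → timestamp_transcript), contraposes to O(¬timestamp_transcript → convene_panel); with O(¬timestamp_transcript) we get O(convene_panel).
From O(convene_panel) and premise 5, O(convene_panel → retain_log), we obtain O(retain_log).
Premise 9 is O(¬pay_taxes → ¬retain_log); contrapositively O(retain_log → pay_taxes). Since O(retain_log) holds, K gives O(pay_taxes).
Premise 7 is O(¬countersign_charter → ¬pay_taxes); contrapositively O(pay_taxes → countersign_charter). Since O(pay_taxes) holds, K gives O(countersign_charter).
Premise 4 is O(reconcile_patent → ¬countersign_charter); contrapositively O(countersign_charter → ¬reconcile_patent). Since O(countersign_charter) holds, K gives O(¬reconcile_patent).
So O(¬reconcile_patent) holds, i.e. reconcile_patent is forbidden. None of the other listed options is forbidden under the premises.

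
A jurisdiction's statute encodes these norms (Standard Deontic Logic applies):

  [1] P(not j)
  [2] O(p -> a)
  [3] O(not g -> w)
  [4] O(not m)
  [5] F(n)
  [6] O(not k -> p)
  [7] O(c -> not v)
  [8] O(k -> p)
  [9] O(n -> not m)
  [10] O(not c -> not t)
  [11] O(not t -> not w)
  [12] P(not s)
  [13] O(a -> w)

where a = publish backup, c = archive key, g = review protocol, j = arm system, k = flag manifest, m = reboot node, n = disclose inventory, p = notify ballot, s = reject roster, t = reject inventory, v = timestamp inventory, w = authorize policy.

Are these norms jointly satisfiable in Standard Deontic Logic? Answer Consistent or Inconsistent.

Premise 9 is O(n -> not m); even if O(not m) held, inferring O(n) would be affirming the consequent — invalid.
So O(n) is not derivable, and the apparent clash with O(not n) does not arise.
A world satisfying every obligation exists (e.g. a=true, c=true, g=false, j=false, k=false, m=false, n=false, p=true, s=false, t=true, v=false, w=true); no atom is both obligatory and forbidden, so the set is consistent.

Consistent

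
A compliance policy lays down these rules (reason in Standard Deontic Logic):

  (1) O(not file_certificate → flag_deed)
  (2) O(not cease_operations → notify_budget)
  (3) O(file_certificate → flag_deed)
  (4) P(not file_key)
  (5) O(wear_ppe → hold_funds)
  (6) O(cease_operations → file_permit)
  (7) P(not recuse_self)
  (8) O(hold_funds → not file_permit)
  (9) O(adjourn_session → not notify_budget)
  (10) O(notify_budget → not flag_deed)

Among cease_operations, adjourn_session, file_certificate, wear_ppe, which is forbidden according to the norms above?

wear_ppe

Premises 1 and 3 cover both cases: O(not file_certificate → flag_deed) and O(file_certificate → flag_deed). Since not file_certificate ∨ file_certificate is a tautology, O(flag_deed) follows.
Premise 10 is O(notify_budget → not flag_deed); contrapositively O(flag_deed → not notify_budget). Since O(flag_deed) holds, K gives O(not notify_budget).
Premise 2 is O(not cease_operations → notify_budget); contrapositively O(not notify_budget → cease_operations). Since O(not notify_budget) holds, K gives O(cease_operations).
With premise 6, O(cease_operations → file_permit), the K-axiom yields O(file_permit).
The contrapositive of premise 8 (O(hold_funds → not file_permit)) is O(file_permit → not hold_funds), and O(file_permit) is already established, so O(not hold_funds).
Premise 5 is O(wear_ppe → hold_funds); contrapositively O(not hold_funds → not wear_ppe). Since O(not hold_funds) holds, K gives O(not wear_ppe).
So O(not wear_ppe) holds, i.e. wear_ppe is forbidden. None of the other listed options is forbidden under the premises.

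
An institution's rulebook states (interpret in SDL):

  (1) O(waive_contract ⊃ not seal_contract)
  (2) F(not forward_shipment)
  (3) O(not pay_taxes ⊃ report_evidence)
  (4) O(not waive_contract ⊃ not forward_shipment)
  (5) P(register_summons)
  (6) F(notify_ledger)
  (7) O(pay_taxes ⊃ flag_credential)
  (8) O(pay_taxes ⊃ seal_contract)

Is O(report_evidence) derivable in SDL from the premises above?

Premise 2 is F(not forward_shipment), i.e. O(forward_shipment).
Premise 4 is O(not waive_contract ⊃ not forward_shipment); contrapositively O(forward_shipment ⊃ waive_contract). Since O(forward_shipment) holds, K gives O(waive_contract).
With premise 1, O(waive_contract ⊃ not seal_contract), the K-axiom yields O(not seal_contract).
Premise 8 is O(pay_taxes ⊃ seal_contract); contrapositively O(not seal_contract ⊃ not pay_taxes). Since O(not seal_contract) holds, K gives O(not pay_taxes).
With premise 3, O(not pay_taxes ⊃ report_evidence), the K-axiom yields O(report_evidence).
Premises 5, 6, 7 do not contribute to this derivation.
So O(report_evidence) follows.

Yes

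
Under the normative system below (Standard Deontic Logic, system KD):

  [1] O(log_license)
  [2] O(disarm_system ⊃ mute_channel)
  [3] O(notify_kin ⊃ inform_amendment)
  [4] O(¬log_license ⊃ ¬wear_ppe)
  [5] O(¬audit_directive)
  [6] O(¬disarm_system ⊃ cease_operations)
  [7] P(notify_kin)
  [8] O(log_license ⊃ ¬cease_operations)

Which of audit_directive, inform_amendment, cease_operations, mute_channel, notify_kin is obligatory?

From premise 1 we have O(log_license).
From O(log_license) and premise 8, O(log_license ⊃ ¬cease_operations), we obtain O(¬cease_operations).
Premise 6, O(¬disarm_system ⊃ cease_operations), contraposes to O(¬cease_operations ⊃ disarm_system); with O(¬cease_operations) we get O(disarm_system).
With premise 2, O(disarm_system ⊃ mute_channel), the K-axiom yields O(mute_channel).
So O(mute_channel) holds — mute_channel is obligatory. None of the other listed options is made obligatory by any chain of premises.

mute_channel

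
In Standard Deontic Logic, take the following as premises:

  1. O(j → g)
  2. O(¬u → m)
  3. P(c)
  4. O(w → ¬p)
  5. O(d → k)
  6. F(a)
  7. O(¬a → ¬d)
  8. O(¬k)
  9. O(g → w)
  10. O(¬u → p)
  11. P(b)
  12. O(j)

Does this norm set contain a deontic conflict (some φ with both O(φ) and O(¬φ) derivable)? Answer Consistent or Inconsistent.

Premise 5 is O(d → k), but O(d) is not derivable from the premises, so it does not yield O(k).
So O(k) is not derivable, and the apparent clash with O(¬k) does not arise.
A world satisfying every obligation exists (e.g. a=false, b=false, c=false, d=false, g=true, j=true, k=false, m=false, p=false, u=true, w=true); no atom is both obligatory and forbidden, so the set is consistent.

Consistent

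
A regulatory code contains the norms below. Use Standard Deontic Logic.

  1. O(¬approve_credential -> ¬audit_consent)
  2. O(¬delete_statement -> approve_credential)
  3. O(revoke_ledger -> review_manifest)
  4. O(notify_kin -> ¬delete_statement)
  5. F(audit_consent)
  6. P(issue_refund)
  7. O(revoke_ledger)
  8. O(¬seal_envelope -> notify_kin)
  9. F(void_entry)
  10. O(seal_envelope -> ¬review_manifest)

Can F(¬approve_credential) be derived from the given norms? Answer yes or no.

Premise 7 states O(revoke_ledger) outright.
From O(revoke_ledger) and premise 3, O(revoke_ledger -> review_manifest), we obtain O(review_manifest).
Premise 10, O(seal_envelope -> ¬review_manifest), contraposes to O(review_manifest -> ¬seal_envelope); with O(review_manifest) we get O(¬seal_envelope).
Applying K to premise 8 (O(¬seal_envelope -> notify_kin)) and O(¬seal_envelope) yields O(notify_kin).
From O(notify_kin) and premise 4, O(notify_kin -> ¬delete_statement), we obtain O(¬delete_statement).
With premise 2, O(¬delete_statement -> approve_credential), the K-axiom yields O(approve_credential).
Premises 1, 5, 6, 9 do not contribute to this derivation.
So O(approve_credential) holds, i.e. F(¬approve_credential). The claim follows.

Yes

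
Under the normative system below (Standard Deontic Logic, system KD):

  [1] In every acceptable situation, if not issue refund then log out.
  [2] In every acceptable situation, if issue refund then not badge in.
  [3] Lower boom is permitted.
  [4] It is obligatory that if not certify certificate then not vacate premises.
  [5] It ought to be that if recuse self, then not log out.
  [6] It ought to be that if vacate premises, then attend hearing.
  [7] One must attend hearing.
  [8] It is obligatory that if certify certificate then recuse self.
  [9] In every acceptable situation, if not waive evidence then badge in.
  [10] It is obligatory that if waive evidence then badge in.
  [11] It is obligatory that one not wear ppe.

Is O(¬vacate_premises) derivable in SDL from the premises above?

Yes

By case analysis on waive_evidence: premise 10 gives O(waive_evidence → badge_in) and premise 9 gives O(¬waive_evidence → badge_in), so O(badge_in) either way.
Premise 2, O(issue_refund → ¬badge_in), contraposes to O(badge_in → ¬issue_refund); with O(badge_in) we get O(¬issue_refund).
With premise 1, O(¬issue_refund → log_out), the K-axiom yields O(log_out).
Premise 5, O(recuse_self → ¬log_out), contraposes to O(log_out → ¬recuse_self); with O(log_out) we get O(¬recuse_self).
The contrapositive of premise 8 (O(certify_certificate → recuse_self)) is O(¬recuse_self → ¬certify_certificate), and O(¬recuse_self) is already established, so O(¬certify_certificate).
From O(¬certify_certificate) and premise 4, O(¬certify_certificate → ¬vacate_premises), we obtain O(¬vacate_premises).
Premises 3, 6, 7, 11 do not contribute to this derivation.
So O(¬vacate_premises) follows.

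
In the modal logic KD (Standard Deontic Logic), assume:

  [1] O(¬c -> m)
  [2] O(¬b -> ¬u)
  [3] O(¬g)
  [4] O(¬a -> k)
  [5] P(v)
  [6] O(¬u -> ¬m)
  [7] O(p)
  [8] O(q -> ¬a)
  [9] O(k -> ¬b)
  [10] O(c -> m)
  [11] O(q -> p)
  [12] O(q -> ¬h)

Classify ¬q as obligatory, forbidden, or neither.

Obligatory

Premises 10 and 1 cover both cases: O(c -> m) and O(¬c -> m). Since c ∨ ¬c is a tautology, O(m) follows.
Premise 6, O(¬u -> ¬m), contraposes to O(m -> u); with O(m) we get O(u).
The contrapositive of premise 2 (O(¬b -> ¬u)) is O(u -> b), and O(u) is already established, so O(b).
The contrapositive of premise 9 (O(k -> ¬b)) is O(b -> ¬k), and O(b) is already established, so O(¬k).
Premise 4 is O(¬a -> k); contrapositively O(¬k -> a). Since O(¬k) holds, K gives O(a).
The contrapositive of premise 8 (O(q -> ¬a)) is O(a -> ¬q), and O(a) is already established, so O(¬q).
Premises 3, 5, 7, 11, 12 do not contribute to this derivation.
Hence ¬q is obligatory.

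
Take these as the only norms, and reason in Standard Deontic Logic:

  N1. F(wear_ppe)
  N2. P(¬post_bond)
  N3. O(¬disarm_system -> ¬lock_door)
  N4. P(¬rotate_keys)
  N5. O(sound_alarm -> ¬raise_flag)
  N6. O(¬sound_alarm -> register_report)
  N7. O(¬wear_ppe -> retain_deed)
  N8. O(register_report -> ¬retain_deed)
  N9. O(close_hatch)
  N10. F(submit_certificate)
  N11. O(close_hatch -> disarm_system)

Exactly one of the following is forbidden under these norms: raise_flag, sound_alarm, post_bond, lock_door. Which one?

raise_flag

Premise 1 is F(wear_ppe), i.e. O(¬wear_ppe).
With premise 7, O(¬wear_ppe -> retain_deed), the K-axiom yields O(retain_deed).
Premise 8, O(register_report -> ¬retain_deed), contraposes to O(retain_deed -> ¬register_report); with O(retain_deed) we get O(¬register_report).
Premise 6 is O(¬sound_alarm -> register_report); contrapositively O(¬register_report -> sound_alarm). Since O(¬register_report) holds, K gives O(sound_alarm).
Applying K to premise 5 (O(sound_alarm -> ¬raise_flag)) and O(sound_alarm) yields O(¬raise_flag).
So O(¬raise_flag) holds, i.e. raise_flag is forbidden. None of the other listed options is forbidden under the premises.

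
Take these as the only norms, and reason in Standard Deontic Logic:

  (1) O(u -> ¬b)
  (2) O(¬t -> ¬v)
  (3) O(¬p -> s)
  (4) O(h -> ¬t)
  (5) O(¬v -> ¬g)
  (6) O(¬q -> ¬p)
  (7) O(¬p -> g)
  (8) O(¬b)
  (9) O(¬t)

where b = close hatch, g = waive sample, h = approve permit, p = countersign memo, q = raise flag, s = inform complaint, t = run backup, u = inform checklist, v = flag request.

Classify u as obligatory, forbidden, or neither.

Neither

Premise 1 is O(u -> ¬b); even if O(¬b) held, inferring O(u) would be affirming the consequent — invalid.
No premise or chain of K-axiom applications forces O(u), and none forces O(¬u). So u is neither obligatory nor forbidden under these norms.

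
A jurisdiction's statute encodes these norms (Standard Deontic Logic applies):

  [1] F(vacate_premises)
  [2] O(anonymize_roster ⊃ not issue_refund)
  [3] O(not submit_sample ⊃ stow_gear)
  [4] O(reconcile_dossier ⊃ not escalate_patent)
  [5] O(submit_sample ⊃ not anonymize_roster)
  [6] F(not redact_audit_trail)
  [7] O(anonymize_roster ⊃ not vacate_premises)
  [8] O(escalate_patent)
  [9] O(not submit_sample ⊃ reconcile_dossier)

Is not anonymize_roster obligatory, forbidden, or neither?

Premise 8 states O(escalate_patent) outright.
Premise 4 is O(reconcile_dossier ⊃ not escalate_patent); contrapositively O(escalate_patent ⊃ not reconcile_dossier). Since O(escalate_patent) holds, K gives O(not reconcile_dossier).
Premise 9 is O(not submit_sample ⊃ reconcile_dossier); contrapositively O(not reconcile_dossier ⊃ submit_sample). Since O(not reconcile_dossier) holds, K gives O(submit_sample).
Premise 5 is O(submit_sample ⊃ not anonymize_roster); since O(submit_sample), deontic closure gives O(not anonymize_roster).
Premises 1, 2, 3, 6, 7 do not contribute to this derivation.
Hence not anonymize_roster is obligatory.

Obligatory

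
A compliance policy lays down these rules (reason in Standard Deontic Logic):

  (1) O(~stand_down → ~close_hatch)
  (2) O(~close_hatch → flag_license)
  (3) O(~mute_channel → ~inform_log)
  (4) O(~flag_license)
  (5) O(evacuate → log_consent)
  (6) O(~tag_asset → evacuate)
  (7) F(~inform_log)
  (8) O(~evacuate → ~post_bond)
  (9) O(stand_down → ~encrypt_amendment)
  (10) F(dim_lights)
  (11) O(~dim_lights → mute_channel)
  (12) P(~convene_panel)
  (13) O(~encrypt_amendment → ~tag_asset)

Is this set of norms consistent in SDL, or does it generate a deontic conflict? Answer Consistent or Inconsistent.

Premise 3 is O(~mute_channel → ~inform_log), but O(~mute_channel) is not derivable from the premises, so it does not yield O(~inform_log).
So O(~inform_log) is not derivable, and the apparent clash with O(inform_log) does not arise.
A world satisfying every obligation exists (e.g. close_hatch=true, convene_panel=false, dim_lights=false, encrypt_amendment=false, evacuate=true, flag_license=false, inform_log=true, log_consent=true, mute_channel=true, post_bond=false, stand_down=true, tag_asset=false); no atom is both obligatory and forbidden, so the set is consistent.

Consistent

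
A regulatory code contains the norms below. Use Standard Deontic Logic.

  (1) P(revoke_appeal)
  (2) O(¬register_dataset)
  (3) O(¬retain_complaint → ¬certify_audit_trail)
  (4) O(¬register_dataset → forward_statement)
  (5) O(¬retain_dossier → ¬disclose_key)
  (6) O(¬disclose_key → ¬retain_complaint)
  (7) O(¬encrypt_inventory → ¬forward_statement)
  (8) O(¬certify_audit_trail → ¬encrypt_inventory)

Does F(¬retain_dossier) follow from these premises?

Yes

From premise 2 we have O(¬register_dataset).
With premise 4, O(¬register_dataset → forward_statement), the K-axiom yields O(forward_statement).
Premise 7, O(¬encrypt_inventory → ¬forward_statement), contraposes to O(forward_statement → encrypt_inventory); with O(forward_statement) we get O(encrypt_inventory).
Premise 8 is O(¬certify_audit_trail → ¬encrypt_inventory); contrapositively O(encrypt_inventory → certify_audit_trail). Since O(encrypt_inventory) holds, K gives O(certify_audit_trail).
Premise 3 is O(¬retain_complaint → ¬certify_audit_trail); contrapositively O(certify_audit_trail → retain_complaint). Since O(certify_audit_trail) holds, K gives O(retain_complaint).
Premise 6 is O(¬disclose_key → ¬retain_complaint); contrapositively O(retain_complaint → disclose_key). Since O(retain_complaint) holds, K gives O(disclose_key).
The contrapositive of premise 5 (O(¬retain_dossier → ¬disclose_key)) is O(disclose_key → retain_dossier), and O(disclose_key) is already established, so O(retain_dossier).
Premise 1 does not contribute to this derivation.
So O(retain_dossier) holds, i.e. F(¬retain_dossier). The claim follows.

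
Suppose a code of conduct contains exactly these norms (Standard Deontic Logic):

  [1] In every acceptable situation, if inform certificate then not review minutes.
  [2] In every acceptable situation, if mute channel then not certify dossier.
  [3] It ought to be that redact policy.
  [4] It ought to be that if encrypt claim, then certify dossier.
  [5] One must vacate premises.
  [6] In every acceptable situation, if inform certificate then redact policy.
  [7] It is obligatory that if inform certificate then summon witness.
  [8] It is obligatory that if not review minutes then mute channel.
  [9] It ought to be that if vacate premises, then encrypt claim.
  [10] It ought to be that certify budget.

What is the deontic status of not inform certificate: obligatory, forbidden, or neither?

Premise 5 states O(vacate_premises) outright.
Applying K to premise 9 (O(vacate_premises → encrypt_claim)) and O(vacate_premises) yields O(encrypt_claim).
Premise 4 is O(encrypt_claim → certify_dossier); since O(encrypt_claim), deontic closure gives O(certify_dossier).
Premise 2 is O(mute_channel → ¬certify_dossier); contrapositively O(certify_dossier → ¬mute_channel). Since O(certify_dossier) holds, K gives O(¬mute_channel).
The contrapositive of premise 8 (O(¬review_minutes → mute_channel)) is O(¬mute_channel → review_minutes), and O(¬mute_channel) is already established, so O(review_minutes).
The contrapositive of premise 1 (O(inform_certificate → ¬review_minutes)) is O(review_minutes → ¬inform_certificate), and O(review_minutes) is already established, so O(¬inform_certificate).
Premises 3, 6, 7, 10 do not contribute to this derivation.
Hence ¬inform_certificate is obligatory.

Obligatory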